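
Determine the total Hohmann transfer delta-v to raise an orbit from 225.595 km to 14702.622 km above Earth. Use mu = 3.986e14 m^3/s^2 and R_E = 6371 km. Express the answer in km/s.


r1 = 6596.5950 km = 6.596595e+06 m
r2 = 21073.6220 km = 2.1073622e+07 m
dv1 = sqrt(mu/r1)*(sqrt(2*r2/(r1+r2)) - 1) = 1820.3609 m/s
dv2 = sqrt(mu/r2)*(1 - sqrt(2*r1/(r1+r2))) = 1346.0112 m/s
total dv = |dv1| + |dv2| = 1820.3609 + 1346.0112 = 3166.3721 m/s = 3.1664 km/s

3.1664 km/s


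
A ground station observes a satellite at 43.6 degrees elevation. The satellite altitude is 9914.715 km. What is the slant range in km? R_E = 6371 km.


h = 9914.715 km, el = 43.6 deg
d = -R_E*sin(el) + sqrt((R_E*sin(el))^2 + 2*R_E*h + h^2)
d = -6371.0000*sin(0.7609636) + sqrt((6371.0000*0.6896195)^2 + 2*6371.0000*9914.715 + 9914.715^2)
d = 11224.9580 km

11224.9580 km


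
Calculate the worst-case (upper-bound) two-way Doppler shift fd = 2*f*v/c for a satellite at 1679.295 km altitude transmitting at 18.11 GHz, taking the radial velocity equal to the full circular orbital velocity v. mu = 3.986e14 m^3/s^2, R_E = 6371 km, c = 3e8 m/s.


r = 8.050295e+06 m
v = sqrt(mu/r) = 7036.5981 m/s (worst-case radial velocity)
f = 18.11 GHz = 1.811e+10 Hz
fd = 2*f*v/c = 2*1.811e+10*7036.5981/3.0e+08
fd = 849551.9495 Hz

849551.9495 Hz


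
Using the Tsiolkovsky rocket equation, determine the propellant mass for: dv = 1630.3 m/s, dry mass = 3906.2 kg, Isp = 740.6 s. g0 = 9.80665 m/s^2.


ve = Isp * g0 = 740.6 * 9.80665 = 7262.804990 m/s
mass ratio = exp(dv/ve) = exp(1630.3/7262.804990) = 1.25166229
m_prop = m_dry * (mr - 1) = 3906.2 * (1.25166229 - 1)
m_prop = 983.0432 kg

983.0432 kg


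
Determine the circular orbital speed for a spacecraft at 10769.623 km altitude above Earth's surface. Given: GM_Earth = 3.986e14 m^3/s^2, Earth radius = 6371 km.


r = R_E + alt = 6371.0 + 10769.623 = 17140.6230 km = 1.7140623e+07 m
v = sqrt(mu/r) = sqrt(3.986e14 / 1.7140623e+07) = 4822.3124 m/s = 4.8223 km/s

4.8223 km/s


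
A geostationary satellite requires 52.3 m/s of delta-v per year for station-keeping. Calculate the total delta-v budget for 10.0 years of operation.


dV = rate * years = 52.3 * 10.0
dV = 523.0000 m/s

523.0000 m/s


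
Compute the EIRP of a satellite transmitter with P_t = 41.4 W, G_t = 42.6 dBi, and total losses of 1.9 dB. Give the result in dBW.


Pt = 41.4 W = 16.1700 dBW
EIRP = Pt_dBW + Gt - losses = 16.1700 + 42.6 - 1.9 = 56.8700 dBW

56.8700 dBW


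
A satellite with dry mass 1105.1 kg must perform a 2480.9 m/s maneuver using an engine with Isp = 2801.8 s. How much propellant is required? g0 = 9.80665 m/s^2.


ve = Isp * g0 = 2801.8 * 9.80665 = 27476.271970 m/s
mass ratio = exp(dv/ve) = exp(2480.9/27476.271970) = 1.09449433
m_prop = m_dry * (mr - 1) = 1105.1 * (1.09449433 - 1)
m_prop = 104.4257 kg

104.4257 kg


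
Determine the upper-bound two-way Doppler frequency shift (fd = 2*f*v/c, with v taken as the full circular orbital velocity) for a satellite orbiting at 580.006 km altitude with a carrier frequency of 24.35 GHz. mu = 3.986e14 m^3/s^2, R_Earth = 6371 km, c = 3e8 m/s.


r = 6.951006e+06 m
v = sqrt(mu/r) = 7572.5965 m/s (worst-case radial velocity)
f = 24.35 GHz = 2.435e+10 Hz
fd = 2*f*v/c = 2*2.435e+10*7572.5965/3.0e+08
fd = 1.2292848e+06 Hz

1.2293e+06 Hz


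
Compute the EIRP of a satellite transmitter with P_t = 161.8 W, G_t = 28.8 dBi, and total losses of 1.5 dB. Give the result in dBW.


Pt = 161.8 W = 22.0898 dBW
EIRP = Pt_dBW + Gt - losses = 22.0898 + 28.8 - 1.5 = 49.3898 dBW

49.3898 dBW


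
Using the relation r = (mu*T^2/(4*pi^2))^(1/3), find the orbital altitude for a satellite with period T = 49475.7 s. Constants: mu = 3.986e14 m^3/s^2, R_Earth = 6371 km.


T = 49475.7 s
r = (mu*T^2/(4*pi^2))^(1/3) = (3.986e14 * 49475.7^2 / (4*pi^2))^(1/3)
r = 2.9128659e+07 m = 29128.6585 km
alt = r - R_E = 29128.6585 - 6371 = 22757.6585 km

22757.6585 km


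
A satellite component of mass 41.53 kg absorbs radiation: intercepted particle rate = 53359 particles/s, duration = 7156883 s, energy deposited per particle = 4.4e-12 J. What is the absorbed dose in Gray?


Total energy deposited = rate * time * E_per
  = 53359 * 7156883 * 4.4e-12 = 1.6803 J
Dose = E_total / mass = 1.6803 / 41.53
Dose = 0.04045967 Gy

0.0405 Gy


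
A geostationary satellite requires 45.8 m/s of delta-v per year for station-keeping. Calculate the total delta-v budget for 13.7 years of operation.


dV = rate * years = 45.8 * 13.7
dV = 627.4600 m/s

627.4600 m/s


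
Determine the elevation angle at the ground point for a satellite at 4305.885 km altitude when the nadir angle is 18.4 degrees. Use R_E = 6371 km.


r = R_E + alt = 10676.8850 km
Law of sines in the satellite / Earth-center / ground-point triangle:
  sin(nadir)/R_E = sin(90 + el)/r  =>  cos(el) = (r/R_E)*sin(nadir)
cos(el) = (10676.8850 / 6371.0000) * sin(18.4 deg) = 0.5289827
el = arccos(0.5289827) = 58.0633 deg
(Earth-central angle = 90 - nadir - el = 13.5367 deg)

58.0633 degrees


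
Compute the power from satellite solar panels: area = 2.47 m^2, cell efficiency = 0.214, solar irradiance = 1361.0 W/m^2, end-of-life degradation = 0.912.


P = area * eta * S * degradation
P = 2.47 * 0.214 * 1361.0 * 0.912
P = 656.0904 W

656.0904 W


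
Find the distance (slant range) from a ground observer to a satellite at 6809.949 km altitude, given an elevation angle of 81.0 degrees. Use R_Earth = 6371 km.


h = 6809.949 km, el = 81.0 deg
d = -R_E*sin(el) + sqrt((R_E*sin(el))^2 + 2*R_E*h + h^2)
d = -6371.0000*sin(1.4137) + sqrt((6371.0000*0.9876883)^2 + 2*6371.0000*6809.949 + 6809.949^2)
d = 6850.6532 km

6850.6532 km


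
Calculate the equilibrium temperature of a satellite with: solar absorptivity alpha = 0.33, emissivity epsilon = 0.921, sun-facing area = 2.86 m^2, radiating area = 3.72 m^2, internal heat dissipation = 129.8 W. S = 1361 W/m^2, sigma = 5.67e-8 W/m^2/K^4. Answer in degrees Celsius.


Numerator = alpha*S*A_sun + Q_int = 0.33*1361*2.86 + 129.8 = 1414.3118 W
Denominator = eps*sigma*A_rad = 0.921*5.67e-8*3.72 = 1.94261e-07 W/K^4
T^4 = 7.280472e+09 K^4
T = 292.1056 K = 18.9556 C

18.9556 degrees Celsius


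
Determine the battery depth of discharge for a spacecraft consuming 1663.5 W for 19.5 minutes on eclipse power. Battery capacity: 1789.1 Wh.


E_used = P * t / 60 = 1663.5 * 19.5 / 60 = 540.6375 Wh
DOD = E_used / E_total * 100 = 540.6375 / 1789.1 * 100
DOD = 30.2184 %

30.2184 %


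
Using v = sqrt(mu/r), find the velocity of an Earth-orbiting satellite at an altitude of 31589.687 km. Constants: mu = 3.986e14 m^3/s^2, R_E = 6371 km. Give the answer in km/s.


r = R_E + alt = 6371.0 + 31589.687 = 37960.6870 km = 3.7960687e+07 m
v = sqrt(mu/r) = sqrt(3.986e14 / 3.7960687e+07) = 3240.4223 m/s = 3.2404 km/s

3.2404 km/s


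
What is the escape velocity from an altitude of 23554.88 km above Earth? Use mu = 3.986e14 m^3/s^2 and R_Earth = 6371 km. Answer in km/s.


r = 6371.0 + 23554.88 = 29925.8800 km = 2.992588e+07 m
v_esc = sqrt(2*mu/r) = sqrt(2*3.986e14 / 2.992588e+07)
v_esc = 5161.3128 m/s = 5.1613 km/s

5.1613 km/s


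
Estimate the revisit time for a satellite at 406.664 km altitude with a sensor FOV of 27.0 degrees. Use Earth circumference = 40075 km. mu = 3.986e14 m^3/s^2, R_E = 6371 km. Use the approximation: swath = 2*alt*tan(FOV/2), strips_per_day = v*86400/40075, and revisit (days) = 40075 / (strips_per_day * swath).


swath = 2*406.664*tan(0.2356194) = 195.2628 km
v = sqrt(mu/r) = 7668.8215 m/s = 7.6688 km/s
strips/day = v*86400/40075 = 7.6688*86400/40075 = 16.5337
coverage/day = strips * swath = 16.5337 * 195.2628 = 3228.4072 km
revisit = 40075 / 3228.4072 = 12.4132 days

12.4132 days


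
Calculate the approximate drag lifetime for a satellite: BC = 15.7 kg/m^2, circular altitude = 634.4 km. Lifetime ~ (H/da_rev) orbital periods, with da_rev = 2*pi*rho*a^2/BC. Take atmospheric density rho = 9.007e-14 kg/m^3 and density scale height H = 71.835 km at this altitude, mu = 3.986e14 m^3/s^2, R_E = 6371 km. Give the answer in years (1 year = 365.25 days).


a = R_E + alt = 7005.4000 km = 7.0054e+06 m
da_rev = 2*pi*rho*a^2/BC = 2*pi*9.007e-14*(7.0054e+06)^2/15.7 = 1.768994 m per revolution
N = H/da_rev = 71835.0000 m / 1.768994 m = 40607.8355 revolutions
P = 2*pi*sqrt(a^3/mu) = 5835.2656 s
lifetime = N*P = 40607.8355 * 5835.2656 = 2.3695751e+08 s = 2742.5637 days
years = 2742.5637 / 365.25 = 7.5087 years

7.5087 years


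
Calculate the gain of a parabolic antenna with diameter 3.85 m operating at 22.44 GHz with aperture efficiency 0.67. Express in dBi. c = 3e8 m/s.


lambda = c/f = 3e8 / 2.244e+10 = 0.01336898 m
G = eta*(pi*D/lambda)^2 = 0.67*(pi*3.85/0.01336898)^2
G = 548402.2183 (linear)
G = 10*log10(548402.2183) = 57.3910 dBi

57.3910 dBi


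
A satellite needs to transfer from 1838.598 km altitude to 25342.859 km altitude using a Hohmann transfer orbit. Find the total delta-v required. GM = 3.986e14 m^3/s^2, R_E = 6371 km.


r1 = 8209.5980 km = 8.209598e+06 m
r2 = 31713.8590 km = 3.1713859e+07 m
dv1 = sqrt(mu/r1)*(sqrt(2*r2/(r1+r2)) - 1) = 1814.8107 m/s
dv2 = sqrt(mu/r2)*(1 - sqrt(2*r1/(r1+r2))) = 1271.6698 m/s
total dv = |dv1| + |dv2| = 1814.8107 + 1271.6698 = 3086.4805 m/s = 3.0865 km/s

3.0865 km/s


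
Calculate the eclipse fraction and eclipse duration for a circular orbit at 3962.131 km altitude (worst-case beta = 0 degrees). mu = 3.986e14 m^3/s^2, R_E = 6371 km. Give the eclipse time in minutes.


r = 10333.1310 km
T = 174.2240 min
Eclipse fraction = arcsin(R_E/r)/pi = arcsin(6371.0000/10333.1310)/pi
= arcsin(0.6165605)/pi = 0.2114744
Eclipse duration = 0.2114744 * 174.2240 = 36.8439 min

36.8439 minutes


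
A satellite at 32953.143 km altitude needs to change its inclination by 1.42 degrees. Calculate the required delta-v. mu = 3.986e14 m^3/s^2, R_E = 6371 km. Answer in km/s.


r = 39324.1430 km = 3.9324143e+07 m
V = sqrt(mu/r) = 3183.7504 m/s
di = 1.42 deg = 0.02478368 rad
dV = 2*V*sin(di/2) = 2*3183.7504*sin(0.01239184)
dV = 78.9030 m/s = 0.07890302 km/s

0.0789 km/s


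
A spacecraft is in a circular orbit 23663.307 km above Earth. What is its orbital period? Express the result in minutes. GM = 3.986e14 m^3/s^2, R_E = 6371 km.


r = 30034.3070 km = 3.0034307e+07 m
T = 2*pi*sqrt(r^3/mu) = 2*pi*sqrt(2.7092735e+22 / 3.986e14)
T = 51800.9405 s = 863.3490 min

863.3490 minutes


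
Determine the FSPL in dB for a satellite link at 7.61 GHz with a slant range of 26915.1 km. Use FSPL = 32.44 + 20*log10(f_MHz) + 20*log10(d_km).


f = 7.61 GHz = 7610.0000 MHz
d = 26915.1 km
FSPL = 32.44 + 20*log10(7610.0000) + 20*log10(26915.1)
FSPL = 32.44 + 77.6277 + 88.5999
FSPL = 198.6676 dB

198.6676 dB


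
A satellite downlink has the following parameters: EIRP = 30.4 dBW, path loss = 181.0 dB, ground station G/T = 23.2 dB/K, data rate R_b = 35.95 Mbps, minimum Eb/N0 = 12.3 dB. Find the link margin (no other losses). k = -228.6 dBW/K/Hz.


C/N0 = EIRP - FSPL + G/T - k = 30.4 - 181.0 + 23.2 - (-228.6)
C/N0 = 101.2000 dB-Hz
R_b = 35.95 Mbps = 3.595e+07 bps -> 10*log10(R_b) = 75.5570 dB-Hz
Eb/N0 = C/N0 - 10*log10(R_b) = 101.2000 - 75.5570 = 25.6430 dB
Margin = Eb/N0 - Eb/N0_req = 25.6430 - 12.3 = 13.3430 dB (link closes)

13.3430 dB


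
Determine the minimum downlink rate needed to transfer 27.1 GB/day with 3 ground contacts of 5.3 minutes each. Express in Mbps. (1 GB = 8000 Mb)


total contact time = 3 * 5.3 * 60 = 954.0000 s
data = 27.1 GB = 216800.0000 Mb
rate = 216800.0000 / 954.0000 = 227.2537 Mbps

227.2537 Mbps


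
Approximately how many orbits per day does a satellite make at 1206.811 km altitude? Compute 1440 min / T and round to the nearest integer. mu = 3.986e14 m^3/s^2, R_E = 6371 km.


r = 7.577811e+06 m
T = 2*pi*sqrt(r^3/mu) = 6564.8813 s = 109.4147 min
revs/day = 1440 / 109.4147 = 13.1609
Rounded: 13 revolutions per day

13 revolutions per day


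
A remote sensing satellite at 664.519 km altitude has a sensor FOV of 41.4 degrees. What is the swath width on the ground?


FOV = 41.4 deg = 0.7225663 rad
swath = 2 * alt * tan(FOV/2) = 2 * 664.519 * tan(0.3612832)
swath = 2 * 664.519 * 0.3778685
swath = 502.2016 km

502.2016 km


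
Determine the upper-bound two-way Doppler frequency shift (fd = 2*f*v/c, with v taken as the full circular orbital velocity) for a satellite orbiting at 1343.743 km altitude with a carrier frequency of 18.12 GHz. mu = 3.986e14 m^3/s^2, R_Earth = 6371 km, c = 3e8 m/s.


r = 7.714743e+06 m
v = sqrt(mu/r) = 7187.9975 m/s (worst-case radial velocity)
f = 18.12 GHz = 1.812e+10 Hz
fd = 2*f*v/c = 2*1.812e+10*7187.9975/3.0e+08
fd = 868310.0945 Hz

868310.0945 Hz


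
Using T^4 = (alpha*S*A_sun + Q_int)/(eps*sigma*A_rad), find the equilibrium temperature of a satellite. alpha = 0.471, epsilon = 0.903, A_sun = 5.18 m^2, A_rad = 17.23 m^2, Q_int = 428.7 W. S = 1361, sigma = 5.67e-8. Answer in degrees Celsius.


Numerator = alpha*S*A_sun + Q_int = 0.471*1361*5.18 + 428.7 = 3749.2406 W
Denominator = eps*sigma*A_rad = 0.903*5.67e-8*17.23 = 8.8217772e-07 W/K^4
T^4 = 4.2499833e+09 K^4
T = 255.3270 K = -17.8230 C

-17.8230 degrees Celsius


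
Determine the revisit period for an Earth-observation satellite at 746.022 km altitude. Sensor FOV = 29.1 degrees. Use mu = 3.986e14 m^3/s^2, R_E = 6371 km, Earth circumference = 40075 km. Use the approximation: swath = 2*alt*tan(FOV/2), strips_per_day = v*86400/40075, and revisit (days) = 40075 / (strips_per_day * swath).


swath = 2*746.022*tan(0.2539454) = 387.2583 km
v = sqrt(mu/r) = 7483.7538 m/s = 7.4838 km/s
strips/day = v*86400/40075 = 7.4838*86400/40075 = 16.1347
coverage/day = strips * swath = 16.1347 * 387.2583 = 6248.2789 km
revisit = 40075 / 6248.2789 = 6.4138 days

6.4138 days


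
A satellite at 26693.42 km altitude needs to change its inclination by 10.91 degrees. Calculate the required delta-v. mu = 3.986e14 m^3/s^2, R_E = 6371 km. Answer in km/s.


r = 33064.4200 km = 3.306442e+07 m
V = sqrt(mu/r) = 3472.0678 m/s
di = 10.91 deg = 0.1904154 rad
dV = 2*V*sin(di/2) = 2*3472.0678*sin(0.09520771)
dV = 660.1369 m/s = 0.6601369 km/s

0.6601 km/s


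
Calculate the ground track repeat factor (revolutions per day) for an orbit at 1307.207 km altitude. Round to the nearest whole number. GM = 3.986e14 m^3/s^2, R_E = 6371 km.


r = 7.678207e+06 m
T = 2*pi*sqrt(r^3/mu) = 6695.7765 s = 111.5963 min
revs/day = 1440 / 111.5963 = 12.9037
Rounded: 13 revolutions per day

13 revolutions per day


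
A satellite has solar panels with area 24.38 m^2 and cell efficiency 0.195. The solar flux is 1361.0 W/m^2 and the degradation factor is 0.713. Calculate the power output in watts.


P = area * eta * S * degradation
P = 24.38 * 0.195 * 1361.0 * 0.713
P = 4613.3454 W

4613.3454 W


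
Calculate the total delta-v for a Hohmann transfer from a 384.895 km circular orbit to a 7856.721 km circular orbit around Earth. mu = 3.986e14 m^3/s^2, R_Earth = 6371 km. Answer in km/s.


r1 = 6755.8950 km = 6.755895e+06 m
r2 = 14227.7210 km = 1.4227721e+07 m
dv1 = sqrt(mu/r1)*(sqrt(2*r2/(r1+r2)) - 1) = 1263.6139 m/s
dv2 = sqrt(mu/r2)*(1 - sqrt(2*r1/(r1+r2))) = 1045.6466 m/s
total dv = |dv1| + |dv2| = 1263.6139 + 1045.6466 = 2309.2605 m/s = 2.3093 km/s

2.3093 km/s


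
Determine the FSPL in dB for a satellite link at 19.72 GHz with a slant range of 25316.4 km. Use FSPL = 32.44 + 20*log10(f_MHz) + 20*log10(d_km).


f = 19.72 GHz = 19720.0000 MHz
d = 25316.4 km
FSPL = 32.44 + 20*log10(19720.0000) + 20*log10(25316.4)
FSPL = 32.44 + 85.8981 + 88.0680
FSPL = 206.4062 dB

206.4062 dB


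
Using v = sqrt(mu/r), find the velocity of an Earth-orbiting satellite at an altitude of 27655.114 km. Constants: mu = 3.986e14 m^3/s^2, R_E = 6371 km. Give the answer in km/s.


r = R_E + alt = 6371.0 + 27655.114 = 34026.1140 km = 3.4026114e+07 m
v = sqrt(mu/r) = sqrt(3.986e14 / 3.4026114e+07) = 3422.6498 m/s = 3.4226 km/s

3.4226 km/s


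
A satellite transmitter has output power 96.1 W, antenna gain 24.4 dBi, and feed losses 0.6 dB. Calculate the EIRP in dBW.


Pt = 96.1 W = 19.8272 dBW
EIRP = Pt_dBW + Gt - losses = 19.8272 + 24.4 - 0.6 = 43.6272 dBW

43.6272 dBW


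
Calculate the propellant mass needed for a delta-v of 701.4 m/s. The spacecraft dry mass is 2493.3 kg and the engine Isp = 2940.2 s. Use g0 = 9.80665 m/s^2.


ve = Isp * g0 = 2940.2 * 9.80665 = 28833.512330 m/s
mass ratio = exp(dv/ve) = exp(701.4/28833.512330) = 1.02462415
m_prop = m_dry * (mr - 1) = 2493.3 * (1.02462415 - 1)
m_prop = 61.3954 kg

61.3954 kg


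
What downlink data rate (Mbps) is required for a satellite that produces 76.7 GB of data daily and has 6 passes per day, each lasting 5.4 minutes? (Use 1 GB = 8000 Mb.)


total contact time = 6 * 5.4 * 60 = 1944.0000 s
data = 76.7 GB = 613600.0000 Mb
rate = 613600.0000 / 1944.0000 = 315.6379 Mbps

315.6379 Mbps


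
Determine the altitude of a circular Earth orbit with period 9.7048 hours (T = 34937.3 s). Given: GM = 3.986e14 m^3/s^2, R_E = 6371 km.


T = 34937.3 s
r = (mu*T^2/(4*pi^2))^(1/3) = (3.986e14 * 34937.3^2 / (4*pi^2))^(1/3)
r = 2.3098587e+07 m = 23098.5869 km
alt = r - R_E = 23098.5869 - 6371 = 16727.5869 km

16727.5869 km


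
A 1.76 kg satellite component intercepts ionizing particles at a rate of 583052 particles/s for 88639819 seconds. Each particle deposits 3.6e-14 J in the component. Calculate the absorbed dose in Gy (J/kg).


Total energy deposited = rate * time * E_per
  = 583052 * 88639819 * 3.6e-14 = 1.8605 J
Dose = E_total / mass = 1.8605 / 1.76
Dose = 1.0571 Gy

1.0571 Gy


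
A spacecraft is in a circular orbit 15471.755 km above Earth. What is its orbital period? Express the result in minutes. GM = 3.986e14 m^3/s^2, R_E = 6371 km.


r = 21842.7550 km = 2.1842755e+07 m
T = 2*pi*sqrt(r^3/mu) = 2*pi*sqrt(1.0421308e+22 / 3.986e14)
T = 32127.1605 s = 535.4527 min

535.4527 minutes


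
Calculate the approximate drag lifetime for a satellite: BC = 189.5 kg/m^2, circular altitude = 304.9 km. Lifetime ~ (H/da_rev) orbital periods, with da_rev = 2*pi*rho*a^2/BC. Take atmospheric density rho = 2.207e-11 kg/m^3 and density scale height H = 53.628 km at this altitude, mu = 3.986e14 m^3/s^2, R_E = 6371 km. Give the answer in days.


a = R_E + alt = 6675.9000 km = 6.6759e+06 m
da_rev = 2*pi*rho*a^2/BC = 2*pi*2.207e-11*(6.6759e+06)^2/189.5 = 32.613141 m per revolution
N = H/da_rev = 53628.0000 m / 32.613141 m = 1644.3678 revolutions
P = 2*pi*sqrt(a^3/mu) = 5428.4514 s
lifetime = N*P = 1644.3678 * 5428.4514 = 8.9263708e+06 s = 103.3145 days

103.3145 days


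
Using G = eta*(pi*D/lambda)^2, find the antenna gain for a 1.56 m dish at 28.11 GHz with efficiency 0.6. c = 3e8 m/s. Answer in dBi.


lambda = c/f = 3e8 / 2.811e+10 = 0.01067236 m
G = eta*(pi*D/lambda)^2 = 0.6*(pi*1.56/0.01067236)^2
G = 126525.8822 (linear)
G = 10*log10(126525.8822) = 51.0218 dBi

51.0218 dBi


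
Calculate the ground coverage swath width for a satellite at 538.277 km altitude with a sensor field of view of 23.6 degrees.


FOV = 23.6 deg = 0.4118977 rad
swath = 2 * alt * tan(FOV/2) = 2 * 538.277 * tan(0.2059489)
swath = 2 * 538.277 * 0.2089109
swath = 224.9038 km

224.9038 km


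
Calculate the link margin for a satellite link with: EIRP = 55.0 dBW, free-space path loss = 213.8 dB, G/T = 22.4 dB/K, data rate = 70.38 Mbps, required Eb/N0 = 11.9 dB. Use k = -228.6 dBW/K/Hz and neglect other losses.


C/N0 = EIRP - FSPL + G/T - k = 55.0 - 213.8 + 22.4 - (-228.6)
C/N0 = 92.2000 dB-Hz
R_b = 70.38 Mbps = 7.038e+07 bps -> 10*log10(R_b) = 78.4745 dB-Hz
Eb/N0 = C/N0 - 10*log10(R_b) = 92.2000 - 78.4745 = 13.7255 dB
Margin = Eb/N0 - Eb/N0_req = 13.7255 - 11.9 = 1.8255 dB (link closes)

1.8255 dB


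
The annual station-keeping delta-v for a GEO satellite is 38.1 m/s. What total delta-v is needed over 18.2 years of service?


dV = rate * years = 38.1 * 18.2
dV = 693.4200 m/s

693.4200 m/s


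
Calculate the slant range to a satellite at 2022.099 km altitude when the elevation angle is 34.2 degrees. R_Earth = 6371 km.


h = 2022.099 km, el = 34.2 deg
d = -R_E*sin(el) + sqrt((R_E*sin(el))^2 + 2*R_E*h + h^2)
d = -6371.0000*sin(0.5969026) + sqrt((6371.0000*0.5620834)^2 + 2*6371.0000*2022.099 + 2022.099^2)
d = 2951.8275 km

2951.8275 km


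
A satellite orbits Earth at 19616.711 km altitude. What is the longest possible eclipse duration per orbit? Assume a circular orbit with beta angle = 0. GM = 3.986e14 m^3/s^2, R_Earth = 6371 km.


r = 25987.7110 km
T = 694.8835 min
Eclipse fraction = arcsin(R_E/r)/pi = arcsin(6371.0000/25987.7110)/pi
= arcsin(0.2451543)/pi = 0.07883864
Eclipse duration = 0.07883864 * 694.8835 = 54.7837 min

54.7837 minutes


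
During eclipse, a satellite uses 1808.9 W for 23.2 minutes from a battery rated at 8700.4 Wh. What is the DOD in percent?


E_used = P * t / 60 = 1808.9 * 23.2 / 60 = 699.4413 Wh
DOD = E_used / E_total * 100 = 699.4413 / 8700.4 * 100
DOD = 8.0392 %

8.0392 %


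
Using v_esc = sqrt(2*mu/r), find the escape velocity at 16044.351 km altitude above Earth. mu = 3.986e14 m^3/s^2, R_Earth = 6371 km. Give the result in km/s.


r = 6371.0 + 16044.351 = 22415.3510 km = 2.2415351e+07 m
v_esc = sqrt(2*mu/r) = sqrt(2*3.986e14 / 2.2415351e+07)
v_esc = 5963.6325 m/s = 5.9636 km/s

5.9636 km/s


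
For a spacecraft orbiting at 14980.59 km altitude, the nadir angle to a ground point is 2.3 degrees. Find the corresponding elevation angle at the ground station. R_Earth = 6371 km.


r = R_E + alt = 21351.5900 km
Law of sines in the satellite / Earth-center / ground-point triangle:
  sin(nadir)/R_E = sin(90 + el)/r  =>  cos(el) = (r/R_E)*sin(nadir)
cos(el) = (21351.5900 / 6371.0000) * sin(2.3 deg) = 0.1344966
el = arccos(0.1344966) = 82.2705 deg
(Earth-central angle = 90 - nadir - el = 5.4295 deg)

82.2705 degrees


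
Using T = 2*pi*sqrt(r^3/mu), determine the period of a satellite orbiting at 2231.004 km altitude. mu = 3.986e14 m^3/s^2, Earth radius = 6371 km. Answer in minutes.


r = 8602.0040 km = 8.602004e+06 m
T = 2*pi*sqrt(r^3/mu) = 2*pi*sqrt(6.3650075e+20 / 3.986e14)
T = 7939.8204 s = 132.3303 min

132.3303 minutes


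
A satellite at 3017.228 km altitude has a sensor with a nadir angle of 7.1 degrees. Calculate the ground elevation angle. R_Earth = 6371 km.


r = R_E + alt = 9388.2280 km
Law of sines in the satellite / Earth-center / ground-point triangle:
  sin(nadir)/R_E = sin(90 + el)/r  =>  cos(el) = (r/R_E)*sin(nadir)
cos(el) = (9388.2280 / 6371.0000) * sin(7.1 deg) = 0.1821376
el = arccos(0.1821376) = 79.5057 deg
(Earth-central angle = 90 - nadir - el = 3.3943 deg)

79.5057 degrees


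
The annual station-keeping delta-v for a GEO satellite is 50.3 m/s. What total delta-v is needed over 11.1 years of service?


dV = rate * years = 50.3 * 11.1
dV = 558.3300 m/s

558.3300 m/s


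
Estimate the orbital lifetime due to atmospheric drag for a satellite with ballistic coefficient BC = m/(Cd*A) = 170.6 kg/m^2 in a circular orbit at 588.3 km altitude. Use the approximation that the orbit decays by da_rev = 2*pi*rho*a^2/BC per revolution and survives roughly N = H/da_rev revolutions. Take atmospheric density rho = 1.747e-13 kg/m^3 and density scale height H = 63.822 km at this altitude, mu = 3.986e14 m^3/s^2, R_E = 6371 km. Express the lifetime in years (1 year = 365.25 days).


a = R_E + alt = 6959.3000 km = 6.9593e+06 m
da_rev = 2*pi*rho*a^2/BC = 2*pi*1.747e-13*(6.9593e+06)^2/170.6 = 0.31161967 m per revolution
N = H/da_rev = 63822.0000 m / 0.31161967 m = 204807.3538 revolutions
P = 2*pi*sqrt(a^3/mu) = 5777.7608 s
lifetime = N*P = 204807.3538 * 5777.7608 = 1.1833279e+09 s = 13695.9248 days
years = 13695.9248 / 365.25 = 37.4974 years

37.4974 years


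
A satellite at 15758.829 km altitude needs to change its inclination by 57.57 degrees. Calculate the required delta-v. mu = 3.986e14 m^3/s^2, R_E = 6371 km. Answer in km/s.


r = 22129.8290 km = 2.2129829e+07 m
V = sqrt(mu/r) = 4244.0415 m/s
di = 57.57 deg = 1.0048 rad
dV = 2*V*sin(di/2) = 2*4244.0415*sin(0.502393)
dV = 4087.2177 m/s = 4.0872 km/s

4.0872 km/s


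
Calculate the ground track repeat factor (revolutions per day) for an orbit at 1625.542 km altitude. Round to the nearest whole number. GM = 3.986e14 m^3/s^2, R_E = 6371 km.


r = 7.996542e+06 m
T = 2*pi*sqrt(r^3/mu) = 7116.4689 s = 118.6078 min
revs/day = 1440 / 118.6078 = 12.1409
Rounded: 12 revolutions per day

12 revolutions per day


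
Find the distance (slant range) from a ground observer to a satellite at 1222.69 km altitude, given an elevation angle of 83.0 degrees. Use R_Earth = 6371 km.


h = 1222.69 km, el = 83.0 deg
d = -R_E*sin(el) + sqrt((R_E*sin(el))^2 + 2*R_E*h + h^2)
d = -6371.0000*sin(1.4486) + sqrt((6371.0000*0.9925462)^2 + 2*6371.0000*1222.69 + 1222.69^2)
d = 1230.3805 km

1230.3805 km


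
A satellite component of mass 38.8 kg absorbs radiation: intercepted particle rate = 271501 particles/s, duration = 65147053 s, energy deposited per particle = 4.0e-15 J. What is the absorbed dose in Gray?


Total energy deposited = rate * time * E_per
  = 271501 * 65147053 * 4.0e-15 = 0.07074996 J
Dose = E_total / mass = 0.07074996 / 38.8
Dose = 0.001823453 Gy

0.0018 Gy


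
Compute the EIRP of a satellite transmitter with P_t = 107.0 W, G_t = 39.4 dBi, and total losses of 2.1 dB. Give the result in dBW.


Pt = 107.0 W = 20.2938 dBW
EIRP = Pt_dBW + Gt - losses = 20.2938 + 39.4 - 2.1 = 57.5938 dBW

57.5938 dBW


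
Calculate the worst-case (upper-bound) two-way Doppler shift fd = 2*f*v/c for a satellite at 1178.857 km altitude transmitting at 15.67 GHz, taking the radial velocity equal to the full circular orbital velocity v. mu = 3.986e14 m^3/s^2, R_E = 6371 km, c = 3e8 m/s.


r = 7.549857e+06 m
v = sqrt(mu/r) = 7266.0651 m/s (worst-case radial velocity)
f = 15.67 GHz = 1.567e+10 Hz
fd = 2*f*v/c = 2*1.567e+10*7266.0651/3.0e+08
fd = 759061.6002 Hz

759061.6002 Hz


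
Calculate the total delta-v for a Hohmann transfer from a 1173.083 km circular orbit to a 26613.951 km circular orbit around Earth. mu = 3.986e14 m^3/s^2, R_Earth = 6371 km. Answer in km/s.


r1 = 7544.0830 km = 7.544083e+06 m
r2 = 32984.9510 km = 3.2984951e+07 m
dv1 = sqrt(mu/r1)*(sqrt(2*r2/(r1+r2)) - 1) = 2004.9011 m/s
dv2 = sqrt(mu/r2)*(1 - sqrt(2*r1/(r1+r2))) = 1355.2226 m/s
total dv = |dv1| + |dv2| = 2004.9011 + 1355.2226 = 3360.1237 m/s = 3.3601 km/s

3.3601 km/s


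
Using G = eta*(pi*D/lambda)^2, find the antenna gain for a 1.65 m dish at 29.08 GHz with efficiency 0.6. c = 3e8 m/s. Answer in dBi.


lambda = c/f = 3e8 / 2.908e+10 = 0.01031637 m
G = eta*(pi*D/lambda)^2 = 0.6*(pi*1.65/0.01031637)^2
G = 151483.4471 (linear)
G = 10*log10(151483.4471) = 51.8037 dBi

51.8037 dBi


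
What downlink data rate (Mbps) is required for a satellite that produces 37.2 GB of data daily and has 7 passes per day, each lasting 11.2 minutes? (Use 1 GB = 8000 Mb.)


total contact time = 7 * 11.2 * 60 = 4704.0000 s
data = 37.2 GB = 297600.0000 Mb
rate = 297600.0000 / 4704.0000 = 63.2653 Mbps

63.2653 Mbps


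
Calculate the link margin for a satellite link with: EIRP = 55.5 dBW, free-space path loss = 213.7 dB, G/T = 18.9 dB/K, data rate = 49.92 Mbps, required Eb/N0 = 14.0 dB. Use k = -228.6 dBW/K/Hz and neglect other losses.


C/N0 = EIRP - FSPL + G/T - k = 55.5 - 213.7 + 18.9 - (-228.6)
C/N0 = 89.3000 dB-Hz
R_b = 49.92 Mbps = 4.992e+07 bps -> 10*log10(R_b) = 76.9827 dB-Hz
Eb/N0 = C/N0 - 10*log10(R_b) = 89.3000 - 76.9827 = 12.3173 dB
Margin = Eb/N0 - Eb/N0_req = 12.3173 - 14.0 = -1.6827 dB (negative margin: link does not close)

-1.6827 dB


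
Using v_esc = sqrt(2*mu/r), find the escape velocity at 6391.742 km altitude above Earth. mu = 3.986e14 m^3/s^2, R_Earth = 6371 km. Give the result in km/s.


r = 6371.0 + 6391.742 = 12762.7420 km = 1.2762742e+07 m
v_esc = sqrt(2*mu/r) = sqrt(2*3.986e14 / 1.2762742e+07)
v_esc = 7903.3579 m/s = 7.9034 km/s

7.9034 km/s


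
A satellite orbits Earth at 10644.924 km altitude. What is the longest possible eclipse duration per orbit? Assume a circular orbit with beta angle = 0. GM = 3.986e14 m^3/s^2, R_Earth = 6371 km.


r = 17015.9240 km
T = 368.1657 min
Eclipse fraction = arcsin(R_E/r)/pi = arcsin(6371.0000/17015.9240)/pi
= arcsin(0.374414)/pi = 0.1221561
Eclipse duration = 0.1221561 * 368.1657 = 44.9737 min

44.9737 minutes


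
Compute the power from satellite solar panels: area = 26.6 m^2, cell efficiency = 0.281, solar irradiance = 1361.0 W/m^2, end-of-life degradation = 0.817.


P = area * eta * S * degradation
P = 26.6 * 0.281 * 1361.0 * 0.817
P = 8311.2843 W

8311.2843 W


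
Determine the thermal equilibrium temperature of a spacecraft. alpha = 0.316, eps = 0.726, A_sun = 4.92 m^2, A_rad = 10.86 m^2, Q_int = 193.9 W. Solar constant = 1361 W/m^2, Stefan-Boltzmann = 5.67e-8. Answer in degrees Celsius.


Numerator = alpha*S*A_sun + Q_int = 0.316*1361*4.92 + 193.9 = 2309.8739 W
Denominator = eps*sigma*A_rad = 0.726*5.67e-8*10.86 = 4.4704321e-07 W/K^4
T^4 = 5.1670037e+09 K^4
T = 268.1080 K = -5.0420 C

-5.0420 degrees Celsius


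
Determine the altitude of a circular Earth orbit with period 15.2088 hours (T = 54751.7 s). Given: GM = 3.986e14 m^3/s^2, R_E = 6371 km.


T = 54751.7 s
r = (mu*T^2/(4*pi^2))^(1/3) = (3.986e14 * 54751.7^2 / (4*pi^2))^(1/3)
r = 3.1164315e+07 m = 31164.3154 km
alt = r - R_E = 31164.3154 - 6371 = 24793.3154 km

24793.3154 km


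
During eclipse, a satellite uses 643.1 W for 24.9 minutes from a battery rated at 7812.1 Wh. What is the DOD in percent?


E_used = P * t / 60 = 643.1 * 24.9 / 60 = 266.8865 Wh
DOD = E_used / E_total * 100 = 266.8865 / 7812.1 * 100
DOD = 3.4163 %

3.4163 %


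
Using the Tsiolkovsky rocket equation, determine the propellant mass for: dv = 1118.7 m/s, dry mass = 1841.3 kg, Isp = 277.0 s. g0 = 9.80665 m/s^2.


ve = Isp * g0 = 277.0 * 9.80665 = 2716.442050 m/s
mass ratio = exp(dv/ve) = exp(1118.7/2716.442050) = 1.50957093
m_prop = m_dry * (mr - 1) = 1841.3 * (1.50957093 - 1)
m_prop = 938.2730 kg

938.2730 kg


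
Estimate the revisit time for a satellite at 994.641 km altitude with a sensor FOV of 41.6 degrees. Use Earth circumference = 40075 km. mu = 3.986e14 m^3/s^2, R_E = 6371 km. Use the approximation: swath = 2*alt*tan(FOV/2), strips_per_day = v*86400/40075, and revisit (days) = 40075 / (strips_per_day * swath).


swath = 2*994.641*tan(0.3630285) = 755.6573 km
v = sqrt(mu/r) = 7356.3668 m/s = 7.3564 km/s
strips/day = v*86400/40075 = 7.3564*86400/40075 = 15.8600
coverage/day = strips * swath = 15.8600 * 755.6573 = 11984.7366 km
revisit = 40075 / 11984.7366 = 3.3438 days

3.3438 days


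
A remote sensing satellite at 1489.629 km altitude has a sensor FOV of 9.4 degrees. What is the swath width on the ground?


FOV = 9.4 deg = 0.1640609 rad
swath = 2 * alt * tan(FOV/2) = 2 * 1489.629 * tan(0.08203047)
swath = 2 * 1489.629 * 0.08221497
swath = 244.9396 km

244.9396 km


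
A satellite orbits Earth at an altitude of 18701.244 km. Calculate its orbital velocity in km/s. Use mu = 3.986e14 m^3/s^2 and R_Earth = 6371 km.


r = R_E + alt = 6371.0 + 18701.244 = 25072.2440 km = 2.5072244e+07 m
v = sqrt(mu/r) = sqrt(3.986e14 / 2.5072244e+07) = 3987.2369 m/s = 3.9872 km/s

3.9872 km/s


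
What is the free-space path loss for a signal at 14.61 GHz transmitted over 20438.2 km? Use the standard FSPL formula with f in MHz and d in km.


f = 14.61 GHz = 14610.0000 MHz
d = 20438.2 km
FSPL = 32.44 + 20*log10(14610.0000) + 20*log10(20438.2)
FSPL = 32.44 + 83.2930 + 86.2089
FSPL = 201.9419 dB

201.9419 dB


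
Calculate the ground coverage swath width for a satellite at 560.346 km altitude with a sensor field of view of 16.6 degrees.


FOV = 16.6 deg = 0.2897247 rad
swath = 2 * alt * tan(FOV/2) = 2 * 560.346 * tan(0.1448623)
swath = 2 * 560.346 * 0.1458842
swath = 163.4913 km

163.4913 km


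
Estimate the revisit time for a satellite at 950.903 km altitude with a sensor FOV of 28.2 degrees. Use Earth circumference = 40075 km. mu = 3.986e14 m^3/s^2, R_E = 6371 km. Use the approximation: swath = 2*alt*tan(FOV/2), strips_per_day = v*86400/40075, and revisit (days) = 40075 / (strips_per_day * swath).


swath = 2*950.903*tan(0.2460914) = 477.7006 km
v = sqrt(mu/r) = 7378.3060 m/s = 7.3783 km/s
strips/day = v*86400/40075 = 7.3783*86400/40075 = 15.9073
coverage/day = strips * swath = 15.9073 * 477.7006 = 7598.9346 km
revisit = 40075 / 7598.9346 = 5.2738 days

5.2738 days


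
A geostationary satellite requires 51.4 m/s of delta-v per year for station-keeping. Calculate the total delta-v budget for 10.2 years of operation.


dV = rate * years = 51.4 * 10.2
dV = 524.2800 m/s

524.2800 m/s


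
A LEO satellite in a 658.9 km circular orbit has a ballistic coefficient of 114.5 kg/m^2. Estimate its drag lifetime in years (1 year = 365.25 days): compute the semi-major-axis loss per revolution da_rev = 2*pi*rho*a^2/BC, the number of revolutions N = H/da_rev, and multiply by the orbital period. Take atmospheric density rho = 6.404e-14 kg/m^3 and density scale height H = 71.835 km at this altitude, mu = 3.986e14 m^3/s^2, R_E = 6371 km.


a = R_E + alt = 7029.9000 km = 7.0299e+06 m
da_rev = 2*pi*rho*a^2/BC = 2*pi*6.404e-14*(7.0299e+06)^2/114.5 = 0.173669678 m per revolution
N = H/da_rev = 71835.0000 m / 0.173669678 m = 413630.0635 revolutions
P = 2*pi*sqrt(a^3/mu) = 5865.9039 s
lifetime = N*P = 413630.0635 * 5865.9039 = 2.4263142e+09 s = 28082.3402 days
years = 28082.3402 / 365.25 = 76.8853 years

76.8853 years


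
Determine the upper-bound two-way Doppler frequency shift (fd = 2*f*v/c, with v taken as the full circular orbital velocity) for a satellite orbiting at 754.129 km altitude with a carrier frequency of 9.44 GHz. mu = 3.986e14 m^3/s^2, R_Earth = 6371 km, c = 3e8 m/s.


r = 7.125129e+06 m
v = sqrt(mu/r) = 7479.4951 m/s (worst-case radial velocity)
f = 9.44 GHz = 9.44e+09 Hz
fd = 2*f*v/c = 2*9.44e+09*7479.4951/3.0e+08
fd = 470709.5576 Hz

470709.5576 Hz


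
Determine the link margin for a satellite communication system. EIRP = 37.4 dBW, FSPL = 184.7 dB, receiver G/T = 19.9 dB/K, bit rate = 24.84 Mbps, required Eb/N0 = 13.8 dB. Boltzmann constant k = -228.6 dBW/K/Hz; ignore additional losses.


C/N0 = EIRP - FSPL + G/T - k = 37.4 - 184.7 + 19.9 - (-228.6)
C/N0 = 101.2000 dB-Hz
R_b = 24.84 Mbps = 2.484e+07 bps -> 10*log10(R_b) = 73.9515 dB-Hz
Eb/N0 = C/N0 - 10*log10(R_b) = 101.2000 - 73.9515 = 27.2485 dB
Margin = Eb/N0 - Eb/N0_req = 27.2485 - 13.8 = 13.4485 dB (link closes)

13.4485 dB


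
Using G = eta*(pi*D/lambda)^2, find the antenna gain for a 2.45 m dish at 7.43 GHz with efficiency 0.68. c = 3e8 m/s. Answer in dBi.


lambda = c/f = 3e8 / 7.43e+09 = 0.04037685 m
G = eta*(pi*D/lambda)^2 = 0.68*(pi*2.45/0.04037685)^2
G = 24710.1820 (linear)
G = 10*log10(24710.1820) = 43.9288 dBi

43.9288 dBi


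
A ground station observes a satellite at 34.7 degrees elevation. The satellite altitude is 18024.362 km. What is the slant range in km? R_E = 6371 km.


h = 18024.362 km, el = 34.7 deg
d = -R_E*sin(el) + sqrt((R_E*sin(el))^2 + 2*R_E*h + h^2)
d = -6371.0000*sin(0.6056293) + sqrt((6371.0000*0.5692795)^2 + 2*6371.0000*18024.362 + 18024.362^2)
d = 20199.5404 km

20199.5404 km


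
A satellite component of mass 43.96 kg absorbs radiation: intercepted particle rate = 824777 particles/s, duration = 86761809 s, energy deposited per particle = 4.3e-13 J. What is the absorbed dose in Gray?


Total energy deposited = rate * time * E_per
  = 824777 * 86761809 * 4.3e-13 = 30.7704 J
Dose = E_total / mass = 30.7704 / 43.96
Dose = 0.6999643 Gy

0.7000 Gy


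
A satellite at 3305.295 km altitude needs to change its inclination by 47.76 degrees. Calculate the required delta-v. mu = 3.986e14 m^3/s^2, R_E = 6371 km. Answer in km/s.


r = 9676.2950 km = 9.676295e+06 m
V = sqrt(mu/r) = 6418.2126 m/s
di = 47.76 deg = 0.8335693 rad
dV = 2*V*sin(di/2) = 2*6418.2126*sin(0.4167846)
dV = 5196.4728 m/s = 5.1965 km/s

5.1965 km/s


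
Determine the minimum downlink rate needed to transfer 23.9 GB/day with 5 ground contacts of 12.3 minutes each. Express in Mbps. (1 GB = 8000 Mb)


total contact time = 5 * 12.3 * 60 = 3690.0000 s
data = 23.9 GB = 191200.0000 Mb
rate = 191200.0000 / 3690.0000 = 51.8157 Mbps

51.8157 Mbps


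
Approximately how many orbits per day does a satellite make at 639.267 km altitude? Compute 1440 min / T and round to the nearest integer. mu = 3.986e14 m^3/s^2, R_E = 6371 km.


r = 7.010267e+06 m
T = 2*pi*sqrt(r^3/mu) = 5841.3477 s = 97.3558 min
revs/day = 1440 / 97.3558 = 14.7911
Rounded: 15 revolutions per day

15 revolutions per day


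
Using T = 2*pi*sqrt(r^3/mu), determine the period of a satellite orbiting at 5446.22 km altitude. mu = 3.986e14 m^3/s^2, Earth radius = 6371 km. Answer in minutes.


r = 11817.2200 km = 1.181722e+07 m
T = 2*pi*sqrt(r^3/mu) = 2*pi*sqrt(1.6502356e+21 / 3.986e14)
T = 12784.5134 s = 213.0752 min

213.0752 minutes


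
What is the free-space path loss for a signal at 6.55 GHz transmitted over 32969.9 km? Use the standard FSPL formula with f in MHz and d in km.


f = 6.55 GHz = 6550.0000 MHz
d = 32969.9 km
FSPL = 32.44 + 20*log10(6550.0000) + 20*log10(32969.9)
FSPL = 32.44 + 76.3248 + 90.3624
FSPL = 199.1272 dB

199.1272 dB


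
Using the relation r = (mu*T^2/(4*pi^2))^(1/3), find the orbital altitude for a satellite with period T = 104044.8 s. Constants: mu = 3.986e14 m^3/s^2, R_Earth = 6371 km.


T = 104044.8 s
r = (mu*T^2/(4*pi^2))^(1/3) = (3.986e14 * 104044.8^2 / (4*pi^2))^(1/3)
r = 4.7812278e+07 m = 47812.2783 km
alt = r - R_E = 47812.2783 - 6371 = 41441.2783 km

41441.2783 km


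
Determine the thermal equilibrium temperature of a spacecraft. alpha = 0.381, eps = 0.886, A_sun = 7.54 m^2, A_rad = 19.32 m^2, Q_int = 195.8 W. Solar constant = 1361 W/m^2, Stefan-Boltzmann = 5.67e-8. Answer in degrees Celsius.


Numerator = alpha*S*A_sun + Q_int = 0.381*1361*7.54 + 195.8 = 4105.5991 W
Denominator = eps*sigma*A_rad = 0.886*5.67e-8*19.32 = 9.7056338e-07 W/K^4
T^4 = 4.2301195e+09 K^4
T = 255.0282 K = -18.1218 C

-18.1218 degrees Celsius


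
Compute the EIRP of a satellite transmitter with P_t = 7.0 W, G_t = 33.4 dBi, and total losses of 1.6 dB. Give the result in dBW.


Pt = 7.0 W = 8.4510 dBW
EIRP = Pt_dBW + Gt - losses = 8.4510 + 33.4 - 1.6 = 40.2510 dBW

40.2510 dBW


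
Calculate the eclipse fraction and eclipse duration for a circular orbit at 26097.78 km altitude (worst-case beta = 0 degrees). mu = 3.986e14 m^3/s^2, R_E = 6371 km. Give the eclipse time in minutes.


r = 32468.7800 km
T = 970.4182 min
Eclipse fraction = arcsin(R_E/r)/pi = arcsin(6371.0000/32468.7800)/pi
= arcsin(0.1962193)/pi = 0.06286643
Eclipse duration = 0.06286643 * 970.4182 = 61.0067 min

61.0067 minutes


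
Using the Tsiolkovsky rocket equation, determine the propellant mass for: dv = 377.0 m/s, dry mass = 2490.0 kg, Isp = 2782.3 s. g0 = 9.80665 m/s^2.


ve = Isp * g0 = 2782.3 * 9.80665 = 27285.042295 m/s
mass ratio = exp(dv/ve) = exp(377.0/27285.042295) = 1.01391299
m_prop = m_dry * (mr - 1) = 2490.0 * (1.01391299 - 1)
m_prop = 34.6433 kg

34.6433 kg


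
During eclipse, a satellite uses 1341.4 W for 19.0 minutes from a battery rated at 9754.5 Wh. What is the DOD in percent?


E_used = P * t / 60 = 1341.4 * 19.0 / 60 = 424.7767 Wh
DOD = E_used / E_total * 100 = 424.7767 / 9754.5 * 100
DOD = 4.3547 %

4.3547 %


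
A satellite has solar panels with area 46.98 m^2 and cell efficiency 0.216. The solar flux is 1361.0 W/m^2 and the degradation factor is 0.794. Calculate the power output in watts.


P = area * eta * S * degradation
P = 46.98 * 0.216 * 1361.0 * 0.794
P = 10965.9280 W

10965.9280 W


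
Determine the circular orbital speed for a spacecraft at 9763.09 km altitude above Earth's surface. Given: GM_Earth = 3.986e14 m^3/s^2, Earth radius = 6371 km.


r = R_E + alt = 6371.0 + 9763.09 = 16134.0900 km = 1.613409e+07 m
v = sqrt(mu/r) = sqrt(3.986e14 / 1.613409e+07) = 4970.4580 m/s = 4.9705 km/s

4.9705 km/s


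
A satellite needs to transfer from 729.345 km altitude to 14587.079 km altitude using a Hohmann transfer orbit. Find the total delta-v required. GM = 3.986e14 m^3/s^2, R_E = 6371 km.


r1 = 7100.3450 km = 7.100345e+06 m
r2 = 20958.0790 km = 2.0958079e+07 m
dv1 = sqrt(mu/r1)*(sqrt(2*r2/(r1+r2)) - 1) = 1665.1964 m/s
dv2 = sqrt(mu/r2)*(1 - sqrt(2*r1/(r1+r2))) = 1258.5385 m/s
total dv = |dv1| + |dv2| = 1665.1964 + 1258.5385 = 2923.7349 m/s = 2.9237 km/s

2.9237 km/s
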